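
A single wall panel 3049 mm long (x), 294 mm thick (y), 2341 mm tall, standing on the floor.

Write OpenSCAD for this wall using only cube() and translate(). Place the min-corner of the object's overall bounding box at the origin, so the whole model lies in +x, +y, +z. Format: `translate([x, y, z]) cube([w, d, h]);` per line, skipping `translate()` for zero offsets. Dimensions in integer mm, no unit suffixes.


cube([3049, 294, 2341]);


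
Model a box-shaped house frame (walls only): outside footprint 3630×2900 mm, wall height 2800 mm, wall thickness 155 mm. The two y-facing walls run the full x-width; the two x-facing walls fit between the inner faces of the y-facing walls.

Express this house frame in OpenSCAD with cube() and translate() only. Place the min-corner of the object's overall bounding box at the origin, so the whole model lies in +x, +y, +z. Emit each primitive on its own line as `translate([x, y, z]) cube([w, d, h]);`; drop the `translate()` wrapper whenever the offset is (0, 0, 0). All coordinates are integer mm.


cube([3630, 155, 2800]);
translate([0, 2745, 0]) cube([3630, 155, 2800]);
translate([0, 155, 0]) cube([155, 2590, 2800]);
translate([3475, 155, 0]) cube([155, 2590, 2800]);


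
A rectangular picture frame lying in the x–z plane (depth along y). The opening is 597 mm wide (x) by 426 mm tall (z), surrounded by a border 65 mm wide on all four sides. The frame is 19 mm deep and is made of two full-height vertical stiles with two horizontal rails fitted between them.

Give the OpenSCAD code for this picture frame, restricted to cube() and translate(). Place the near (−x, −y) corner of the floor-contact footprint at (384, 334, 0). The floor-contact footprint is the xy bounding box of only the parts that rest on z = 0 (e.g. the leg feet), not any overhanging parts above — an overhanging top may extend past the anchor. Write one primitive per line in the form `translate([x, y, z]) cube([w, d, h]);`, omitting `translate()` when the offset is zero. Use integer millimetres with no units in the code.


translate([384, 334, 0]) cube([65, 19, 556]);
translate([1046, 334, 0]) cube([65, 19, 556]);
translate([449, 334, 0]) cube([597, 19, 65]);
translate([449, 334, 491]) cube([597, 19, 65]);


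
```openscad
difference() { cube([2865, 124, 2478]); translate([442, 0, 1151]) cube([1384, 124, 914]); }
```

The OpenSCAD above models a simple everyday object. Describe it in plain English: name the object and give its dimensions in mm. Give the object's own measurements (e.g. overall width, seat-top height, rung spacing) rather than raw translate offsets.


A wall 2865 mm long (x), 124 mm thick (y), 2478 mm tall, with a rectangular window opening cut through it. The opening is 1384 mm wide and 914 mm tall; its sill is at z = 1151 mm and its near (−x) edge is 442 mm from the wall's −x end. The opening passes through the full wall thickness.


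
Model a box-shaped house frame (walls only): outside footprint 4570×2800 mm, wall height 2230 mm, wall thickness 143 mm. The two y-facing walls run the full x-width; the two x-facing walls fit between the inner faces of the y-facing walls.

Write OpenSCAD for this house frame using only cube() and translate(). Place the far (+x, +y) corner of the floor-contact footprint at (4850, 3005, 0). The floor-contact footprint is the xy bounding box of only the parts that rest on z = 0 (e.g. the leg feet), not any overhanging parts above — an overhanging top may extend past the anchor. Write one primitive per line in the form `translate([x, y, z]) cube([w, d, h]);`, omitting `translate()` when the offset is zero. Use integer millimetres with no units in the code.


translate([280, 205, 0]) cube([4570, 143, 2230]);
translate([280, 2862, 0]) cube([4570, 143, 2230]);
translate([280, 348, 0]) cube([143, 2514, 2230]);
translate([4707, 348, 0]) cube([143, 2514, 2230]);


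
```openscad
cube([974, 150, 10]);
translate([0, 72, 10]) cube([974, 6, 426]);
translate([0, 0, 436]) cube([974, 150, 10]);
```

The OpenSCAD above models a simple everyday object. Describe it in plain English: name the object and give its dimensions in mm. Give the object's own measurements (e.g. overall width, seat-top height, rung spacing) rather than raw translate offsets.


An I-beam lying along x, 974 mm long. Overall section height 446 mm. Two flanges 150 mm wide (y) and 10 mm thick, one on the floor and one at the top; a web 6 mm thick runs between them, centred on the flange width.


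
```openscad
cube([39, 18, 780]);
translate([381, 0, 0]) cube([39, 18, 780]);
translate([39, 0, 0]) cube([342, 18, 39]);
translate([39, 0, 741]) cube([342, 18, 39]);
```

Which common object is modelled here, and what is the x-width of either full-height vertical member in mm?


A picture frame. The border width is 39 mm.

Four thin pieces enclosing a rectangular opening — a picture frame. The two full-height stiles are 780 mm tall; the top rail sits at z = 741 and is 39 mm tall, so the border above the opening is 780 − 741 = 39 mm, matching the stile x-width.


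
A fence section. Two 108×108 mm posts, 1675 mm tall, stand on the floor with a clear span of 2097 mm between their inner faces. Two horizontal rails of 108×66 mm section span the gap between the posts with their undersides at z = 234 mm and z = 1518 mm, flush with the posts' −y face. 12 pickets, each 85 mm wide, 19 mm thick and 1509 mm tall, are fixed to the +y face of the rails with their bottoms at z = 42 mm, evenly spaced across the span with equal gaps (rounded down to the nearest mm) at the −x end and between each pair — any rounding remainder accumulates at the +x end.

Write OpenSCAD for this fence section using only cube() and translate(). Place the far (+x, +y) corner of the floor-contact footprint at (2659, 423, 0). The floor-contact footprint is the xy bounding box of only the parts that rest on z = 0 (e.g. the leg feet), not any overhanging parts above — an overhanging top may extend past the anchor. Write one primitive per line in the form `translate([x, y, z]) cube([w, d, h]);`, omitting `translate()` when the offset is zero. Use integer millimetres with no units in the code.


translate([346, 315, 0]) cube([108, 108, 1675]);
translate([2551, 315, 0]) cube([108, 108, 1675]);
translate([454, 315, 234]) cube([2097, 108, 66]);
translate([454, 315, 1518]) cube([2097, 108, 66]);
translate([536, 423, 42]) cube([85, 19, 1509]);
translate([703, 423, 42]) cube([85, 19, 1509]);
translate([870, 423, 42]) cube([85, 19, 1509]);
translate([1037, 423, 42]) cube([85, 19, 1509]);
translate([1204, 423, 42]) cube([85, 19, 1509]);
translate([1371, 423, 42]) cube([85, 19, 1509]);
translate([1538, 423, 42]) cube([85, 19, 1509]);
translate([1705, 423, 42]) cube([85, 19, 1509]);
translate([1872, 423, 42]) cube([85, 19, 1509]);
translate([2039, 423, 42]) cube([85, 19, 1509]);
translate([2206, 423, 42]) cube([85, 19, 1509]);
translate([2373, 423, 42]) cube([85, 19, 1509]);


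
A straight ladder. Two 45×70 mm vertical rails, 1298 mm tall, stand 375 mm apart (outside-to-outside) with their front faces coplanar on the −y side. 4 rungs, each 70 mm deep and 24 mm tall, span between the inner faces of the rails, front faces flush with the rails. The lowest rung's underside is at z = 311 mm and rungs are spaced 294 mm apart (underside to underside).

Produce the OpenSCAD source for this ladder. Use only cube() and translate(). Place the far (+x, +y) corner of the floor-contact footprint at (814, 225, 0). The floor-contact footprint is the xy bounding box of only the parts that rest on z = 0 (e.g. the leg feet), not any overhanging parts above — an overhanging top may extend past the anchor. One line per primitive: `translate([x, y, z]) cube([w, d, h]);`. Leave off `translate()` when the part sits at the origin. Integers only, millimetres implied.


translate([439, 155, 0]) cube([45, 70, 1298]);
translate([769, 155, 0]) cube([45, 70, 1298]);
translate([484, 155, 311]) cube([285, 70, 24]);
translate([484, 155, 605]) cube([285, 70, 24]);
translate([484, 155, 899]) cube([285, 70, 24]);
translate([484, 155, 1193]) cube([285, 70, 24]);


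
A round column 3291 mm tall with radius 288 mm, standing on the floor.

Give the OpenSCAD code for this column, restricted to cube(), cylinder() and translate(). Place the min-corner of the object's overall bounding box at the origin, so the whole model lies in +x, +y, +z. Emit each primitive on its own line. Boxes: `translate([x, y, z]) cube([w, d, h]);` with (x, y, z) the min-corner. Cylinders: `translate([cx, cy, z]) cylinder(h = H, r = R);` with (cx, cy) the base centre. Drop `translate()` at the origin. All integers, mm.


translate([288, 288, 0]) cylinder(h = 3291, r = 288);


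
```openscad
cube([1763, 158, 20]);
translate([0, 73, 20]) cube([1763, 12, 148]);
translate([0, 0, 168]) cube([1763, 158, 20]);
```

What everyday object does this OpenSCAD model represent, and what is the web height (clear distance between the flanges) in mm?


An I-beam. The web height is 148 mm.

Two wide flanges with a thin centred web — an I-beam. Overall 188 mm minus two 20 mm flanges gives a web of 188 − 2·20 = 148 mm.


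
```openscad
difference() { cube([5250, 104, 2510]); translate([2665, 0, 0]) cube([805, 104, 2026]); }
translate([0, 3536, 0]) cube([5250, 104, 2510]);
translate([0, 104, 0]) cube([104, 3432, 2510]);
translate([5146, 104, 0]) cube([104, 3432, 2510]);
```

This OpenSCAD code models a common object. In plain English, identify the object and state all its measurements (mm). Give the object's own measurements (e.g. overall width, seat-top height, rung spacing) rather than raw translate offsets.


A single room: four walls, each 2510 mm tall and 104 mm thick, enclosing an outside footprint 5250×3640 mm (x × y), no floor or roof. The front and back walls (−y and +y sides) run the full x-width; the side walls fit between their inner faces. A door opening 805 mm wide and 2026 mm tall is cut through the front wall from the floor up, its −x edge 2665 mm from the wall's −x end.


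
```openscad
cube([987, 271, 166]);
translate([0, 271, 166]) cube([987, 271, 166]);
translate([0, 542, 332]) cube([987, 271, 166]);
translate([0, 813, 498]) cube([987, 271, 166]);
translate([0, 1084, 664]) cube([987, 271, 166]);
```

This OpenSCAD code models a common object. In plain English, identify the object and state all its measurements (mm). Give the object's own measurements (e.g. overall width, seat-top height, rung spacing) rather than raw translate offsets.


A straight staircase of 5 solid steps. Each step is 987 mm wide (x), 271 mm deep (y, the going) and 166 mm tall (the rise). The first step rests on the floor; each subsequent step sits one going further in +y and one rise higher in +z, directly behind and above the previous step with no overlap.


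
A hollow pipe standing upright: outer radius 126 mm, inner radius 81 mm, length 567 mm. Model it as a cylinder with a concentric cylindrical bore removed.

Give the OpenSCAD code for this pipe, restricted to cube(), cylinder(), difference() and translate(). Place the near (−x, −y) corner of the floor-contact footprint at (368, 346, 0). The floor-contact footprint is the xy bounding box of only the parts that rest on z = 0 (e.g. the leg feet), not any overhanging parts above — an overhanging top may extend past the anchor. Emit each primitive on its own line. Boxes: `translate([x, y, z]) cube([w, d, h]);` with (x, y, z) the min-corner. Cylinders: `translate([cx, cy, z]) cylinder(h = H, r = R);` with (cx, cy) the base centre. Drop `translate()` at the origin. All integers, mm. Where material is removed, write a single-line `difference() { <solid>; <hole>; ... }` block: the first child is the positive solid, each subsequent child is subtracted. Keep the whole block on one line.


difference() { translate([494, 472, 0]) cylinder(h = 567, r = 126); translate([494, 472, 0]) cylinder(h = 567, r = 81); }


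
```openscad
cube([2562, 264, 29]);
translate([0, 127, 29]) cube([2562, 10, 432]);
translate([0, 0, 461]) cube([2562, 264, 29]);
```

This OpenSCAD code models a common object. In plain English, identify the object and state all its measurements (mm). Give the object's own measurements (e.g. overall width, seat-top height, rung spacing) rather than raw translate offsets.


An I-beam lying along x, 2562 mm long. Overall section height 490 mm. Two flanges 264 mm wide (y) and 29 mm thick, one on the floor and one at the top; a web 10 mm thick runs between them, centred on the flange width.


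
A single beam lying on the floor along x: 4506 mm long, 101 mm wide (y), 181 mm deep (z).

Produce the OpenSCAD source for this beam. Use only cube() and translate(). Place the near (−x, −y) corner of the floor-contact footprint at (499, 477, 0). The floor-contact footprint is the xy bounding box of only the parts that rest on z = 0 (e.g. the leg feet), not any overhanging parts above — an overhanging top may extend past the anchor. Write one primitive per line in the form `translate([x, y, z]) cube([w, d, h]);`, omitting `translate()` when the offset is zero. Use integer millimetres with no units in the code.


translate([499, 477, 0]) cube([4506, 101, 181]);


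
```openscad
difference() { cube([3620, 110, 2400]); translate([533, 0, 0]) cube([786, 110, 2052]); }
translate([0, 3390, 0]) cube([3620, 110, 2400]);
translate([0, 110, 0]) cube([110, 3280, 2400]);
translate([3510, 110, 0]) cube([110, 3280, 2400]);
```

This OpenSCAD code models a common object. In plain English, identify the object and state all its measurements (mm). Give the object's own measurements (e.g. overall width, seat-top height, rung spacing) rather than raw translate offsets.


A single room: four walls, each 2400 mm tall and 110 mm thick, enclosing an outside footprint 3620×3500 mm (x × y), no floor or roof. The front and back walls (−y and +y sides) run the full x-width; the side walls fit between their inner faces. A door opening 786 mm wide and 2052 mm tall is cut through the front wall from the floor up, its −x edge 533 mm from the wall's −x end.


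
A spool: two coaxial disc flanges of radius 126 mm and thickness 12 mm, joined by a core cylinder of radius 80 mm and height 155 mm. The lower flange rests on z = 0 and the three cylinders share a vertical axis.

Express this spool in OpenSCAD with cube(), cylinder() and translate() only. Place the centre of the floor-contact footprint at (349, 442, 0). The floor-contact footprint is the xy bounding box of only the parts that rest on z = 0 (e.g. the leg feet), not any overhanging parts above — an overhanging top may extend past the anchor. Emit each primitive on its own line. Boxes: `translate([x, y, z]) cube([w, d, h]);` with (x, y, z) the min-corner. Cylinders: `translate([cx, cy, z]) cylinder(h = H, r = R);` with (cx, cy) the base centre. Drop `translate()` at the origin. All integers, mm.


translate([349, 442, 0]) cylinder(h = 12, r = 126);
translate([349, 442, 12]) cylinder(h = 155, r = 80);
translate([349, 442, 167]) cylinder(h = 12, r = 126);


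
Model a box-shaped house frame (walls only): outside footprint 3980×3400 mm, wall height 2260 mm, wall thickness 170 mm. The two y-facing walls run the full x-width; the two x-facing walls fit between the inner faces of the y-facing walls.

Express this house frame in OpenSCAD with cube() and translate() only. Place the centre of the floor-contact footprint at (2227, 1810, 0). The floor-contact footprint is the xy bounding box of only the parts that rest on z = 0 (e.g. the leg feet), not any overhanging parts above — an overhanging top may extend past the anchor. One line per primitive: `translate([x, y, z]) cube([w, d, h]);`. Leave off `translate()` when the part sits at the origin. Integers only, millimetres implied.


translate([237, 110, 0]) cube([3980, 170, 2260]);
translate([237, 3340, 0]) cube([3980, 170, 2260]);
translate([237, 280, 0]) cube([170, 3060, 2260]);
translate([4047, 280, 0]) cube([170, 3060, 2260]);


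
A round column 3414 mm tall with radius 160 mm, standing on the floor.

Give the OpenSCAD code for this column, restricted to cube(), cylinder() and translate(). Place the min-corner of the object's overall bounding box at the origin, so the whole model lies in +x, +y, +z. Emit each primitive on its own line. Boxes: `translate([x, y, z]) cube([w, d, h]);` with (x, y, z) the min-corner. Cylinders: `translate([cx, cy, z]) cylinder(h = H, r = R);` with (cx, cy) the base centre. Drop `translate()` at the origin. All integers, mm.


translate([160, 160, 0]) cylinder(h = 3414, r = 160);


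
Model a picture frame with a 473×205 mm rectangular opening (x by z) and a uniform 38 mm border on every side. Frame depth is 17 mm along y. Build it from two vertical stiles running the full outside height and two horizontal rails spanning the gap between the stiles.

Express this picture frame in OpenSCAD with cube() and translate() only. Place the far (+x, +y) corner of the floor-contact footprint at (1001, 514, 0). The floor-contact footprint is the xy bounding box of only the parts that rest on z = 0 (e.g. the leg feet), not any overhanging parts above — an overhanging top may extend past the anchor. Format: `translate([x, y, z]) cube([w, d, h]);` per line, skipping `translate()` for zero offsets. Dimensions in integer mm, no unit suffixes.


translate([452, 497, 0]) cube([38, 17, 281]);
translate([963, 497, 0]) cube([38, 17, 281]);
translate([490, 497, 0]) cube([473, 17, 38]);
translate([490, 497, 243]) cube([473, 17, 38]);


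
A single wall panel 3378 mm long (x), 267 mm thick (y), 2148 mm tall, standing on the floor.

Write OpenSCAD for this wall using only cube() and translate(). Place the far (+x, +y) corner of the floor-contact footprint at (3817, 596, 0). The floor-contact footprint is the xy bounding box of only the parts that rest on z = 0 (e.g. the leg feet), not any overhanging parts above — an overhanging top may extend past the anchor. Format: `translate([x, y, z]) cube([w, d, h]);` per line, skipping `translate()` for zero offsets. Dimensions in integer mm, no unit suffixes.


translate([439, 329, 0]) cube([3378, 267, 2148]);


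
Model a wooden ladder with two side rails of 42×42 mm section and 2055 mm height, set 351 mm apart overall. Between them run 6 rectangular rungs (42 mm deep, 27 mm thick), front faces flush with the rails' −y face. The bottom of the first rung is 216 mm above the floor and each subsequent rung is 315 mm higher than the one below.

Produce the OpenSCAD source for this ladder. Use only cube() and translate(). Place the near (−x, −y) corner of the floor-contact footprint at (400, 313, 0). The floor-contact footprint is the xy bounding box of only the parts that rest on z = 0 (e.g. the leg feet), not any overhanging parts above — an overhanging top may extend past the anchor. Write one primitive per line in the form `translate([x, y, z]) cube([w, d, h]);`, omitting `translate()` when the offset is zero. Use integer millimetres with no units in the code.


translate([400, 313, 0]) cube([42, 42, 2055]);
translate([709, 313, 0]) cube([42, 42, 2055]);
translate([442, 313, 216]) cube([267, 42, 27]);
translate([442, 313, 531]) cube([267, 42, 27]);
translate([442, 313, 846]) cube([267, 42, 27]);
translate([442, 313, 1161]) cube([267, 42, 27]);
translate([442, 313, 1476]) cube([267, 42, 27]);
translate([442, 313, 1791]) cube([267, 42, 27]);


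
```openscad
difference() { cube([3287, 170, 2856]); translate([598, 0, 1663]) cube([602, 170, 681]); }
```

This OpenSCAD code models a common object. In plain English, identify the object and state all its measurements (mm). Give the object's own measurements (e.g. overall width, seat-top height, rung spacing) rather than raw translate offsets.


A wall 3287 mm long (x), 170 mm thick (y), 2856 mm tall, with a rectangular window opening cut through it. The opening is 602 mm wide and 681 mm tall; its sill is at z = 1663 mm and its near (−x) edge is 598 mm from the wall's −x end. The opening passes through the full wall thickness.


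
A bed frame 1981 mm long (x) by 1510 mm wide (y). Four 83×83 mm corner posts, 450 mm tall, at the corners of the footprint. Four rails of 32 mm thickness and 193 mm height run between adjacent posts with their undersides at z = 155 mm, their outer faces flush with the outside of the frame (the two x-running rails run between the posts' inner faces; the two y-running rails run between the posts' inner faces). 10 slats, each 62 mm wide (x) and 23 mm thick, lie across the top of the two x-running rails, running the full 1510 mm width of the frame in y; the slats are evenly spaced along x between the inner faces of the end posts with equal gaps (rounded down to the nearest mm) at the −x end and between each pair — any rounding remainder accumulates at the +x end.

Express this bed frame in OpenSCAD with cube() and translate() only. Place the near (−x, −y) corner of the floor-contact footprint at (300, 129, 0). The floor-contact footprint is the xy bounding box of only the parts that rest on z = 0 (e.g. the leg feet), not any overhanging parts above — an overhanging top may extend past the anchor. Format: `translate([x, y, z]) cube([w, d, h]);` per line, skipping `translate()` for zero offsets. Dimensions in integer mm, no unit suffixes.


// slat z = rail_z + rail_h = 155 + 193 = 348
// slat gap = ⌊(1815 − 10·62) / 11⌋ = 108
translate([300, 129, 0]) cube([83, 83, 450]);
translate([300, 1556, 0]) cube([83, 83, 450]);
translate([2198, 129, 0]) cube([83, 83, 450]);
translate([2198, 1556, 0]) cube([83, 83, 450]);
translate([383, 129, 155]) cube([1815, 32, 193]);
translate([383, 1607, 155]) cube([1815, 32, 193]);
translate([300, 212, 155]) cube([32, 1344, 193]);
translate([2249, 212, 155]) cube([32, 1344, 193]);
translate([491, 129, 348]) cube([62, 1510, 23]);
translate([661, 129, 348]) cube([62, 1510, 23]);
translate([831, 129, 348]) cube([62, 1510, 23]);
translate([1001, 129, 348]) cube([62, 1510, 23]);
translate([1171, 129, 348]) cube([62, 1510, 23]);
translate([1341, 129, 348]) cube([62, 1510, 23]);
translate([1511, 129, 348]) cube([62, 1510, 23]);
translate([1681, 129, 348]) cube([62, 1510, 23]);
translate([1851, 129, 348]) cube([62, 1510, 23]);
translate([2021, 129, 348]) cube([62, 1510, 23]);


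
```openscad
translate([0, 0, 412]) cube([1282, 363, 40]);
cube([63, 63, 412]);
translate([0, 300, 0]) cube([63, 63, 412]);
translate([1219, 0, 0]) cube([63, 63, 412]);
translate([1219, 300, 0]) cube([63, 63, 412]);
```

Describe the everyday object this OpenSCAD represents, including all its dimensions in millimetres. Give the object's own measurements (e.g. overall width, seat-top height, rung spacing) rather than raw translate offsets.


A long wooden bench with a 1282 mm (x) × 363 mm (y) seat, 40 mm thick, its top surface 452 mm above the floor. Four 63 mm square legs at the seat corners, flush with the edges, run from z = 0 to the seat underside.


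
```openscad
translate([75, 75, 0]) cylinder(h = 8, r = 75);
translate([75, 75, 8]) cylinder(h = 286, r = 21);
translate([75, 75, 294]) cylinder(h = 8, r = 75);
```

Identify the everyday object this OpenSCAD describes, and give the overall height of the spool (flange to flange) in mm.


A spool. The overall height is 302 mm.

Three coaxial cylinders, large–small–large — a spool. Two 8 mm flanges and a 286 mm core give 8 + 286 + 8 = 302 mm.


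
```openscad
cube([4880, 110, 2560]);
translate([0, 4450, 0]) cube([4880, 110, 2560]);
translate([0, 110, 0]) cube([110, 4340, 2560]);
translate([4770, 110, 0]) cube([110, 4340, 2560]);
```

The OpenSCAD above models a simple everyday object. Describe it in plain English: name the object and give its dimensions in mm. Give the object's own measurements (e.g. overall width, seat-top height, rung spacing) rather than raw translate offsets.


The wall frame of a small rectangular building: four walls, each 2560 mm tall and 110 mm thick, enclosing a footprint 4880 mm (x) by 4560 mm (y) outside-to-outside, with no floor or roof. The front and back walls (the −y and +y sides) span the full width; the two side walls fit between them.


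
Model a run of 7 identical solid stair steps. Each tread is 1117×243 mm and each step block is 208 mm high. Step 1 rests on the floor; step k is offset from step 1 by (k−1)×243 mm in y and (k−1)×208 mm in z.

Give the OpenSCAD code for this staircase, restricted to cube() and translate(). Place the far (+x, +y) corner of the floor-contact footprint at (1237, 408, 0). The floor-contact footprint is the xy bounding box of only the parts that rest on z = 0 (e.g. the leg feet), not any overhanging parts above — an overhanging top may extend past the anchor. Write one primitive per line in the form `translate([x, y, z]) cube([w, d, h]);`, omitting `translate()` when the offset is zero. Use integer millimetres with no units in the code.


translate([120, 165, 0]) cube([1117, 243, 208]);
translate([120, 408, 208]) cube([1117, 243, 208]);
translate([120, 651, 416]) cube([1117, 243, 208]);
translate([120, 894, 624]) cube([1117, 243, 208]);
translate([120, 1137, 832]) cube([1117, 243, 208]);
translate([120, 1380, 1040]) cube([1117, 243, 208]);
translate([120, 1623, 1248]) cube([1117, 243, 208]);


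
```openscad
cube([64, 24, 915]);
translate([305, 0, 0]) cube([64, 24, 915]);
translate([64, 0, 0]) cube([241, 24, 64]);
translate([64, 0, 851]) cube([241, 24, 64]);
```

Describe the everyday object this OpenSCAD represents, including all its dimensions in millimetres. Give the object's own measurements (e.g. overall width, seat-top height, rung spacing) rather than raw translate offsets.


A rectangular picture frame lying in the x–z plane (depth along y). The opening is 241 mm wide (x) by 787 mm tall (z), surrounded by a border 64 mm wide on all four sides. The frame is 24 mm deep and is made of two full-height vertical stiles with two horizontal rails fitted between them.


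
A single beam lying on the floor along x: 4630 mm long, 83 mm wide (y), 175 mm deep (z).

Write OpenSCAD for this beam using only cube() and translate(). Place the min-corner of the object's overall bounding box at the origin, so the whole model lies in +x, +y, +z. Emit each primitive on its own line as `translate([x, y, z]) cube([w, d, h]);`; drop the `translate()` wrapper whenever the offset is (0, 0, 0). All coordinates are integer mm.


cube([4630, 83, 175]);


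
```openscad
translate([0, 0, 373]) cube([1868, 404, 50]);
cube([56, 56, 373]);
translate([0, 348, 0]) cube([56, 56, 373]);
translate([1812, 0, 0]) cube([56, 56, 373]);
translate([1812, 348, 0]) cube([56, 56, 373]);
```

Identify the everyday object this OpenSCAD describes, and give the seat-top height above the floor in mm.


A bench. The seat-top height is 423 mm.

A long slab on four corner posts — a bench. The slab sits at z = 373 with thickness 50, so the top is 373 + 50 = 423 mm.


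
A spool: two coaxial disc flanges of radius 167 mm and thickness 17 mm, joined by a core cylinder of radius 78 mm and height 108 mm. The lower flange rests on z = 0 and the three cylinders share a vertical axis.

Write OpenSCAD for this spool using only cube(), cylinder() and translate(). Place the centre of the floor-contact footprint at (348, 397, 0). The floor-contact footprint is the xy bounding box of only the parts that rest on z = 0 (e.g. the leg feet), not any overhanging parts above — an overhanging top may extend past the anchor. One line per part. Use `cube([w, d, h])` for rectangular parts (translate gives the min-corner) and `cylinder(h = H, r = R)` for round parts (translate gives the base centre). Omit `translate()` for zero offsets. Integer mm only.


translate([348, 397, 0]) cylinder(h = 17, r = 167);
translate([348, 397, 17]) cylinder(h = 108, r = 78);
translate([348, 397, 125]) cylinder(h = 17, r = 167);


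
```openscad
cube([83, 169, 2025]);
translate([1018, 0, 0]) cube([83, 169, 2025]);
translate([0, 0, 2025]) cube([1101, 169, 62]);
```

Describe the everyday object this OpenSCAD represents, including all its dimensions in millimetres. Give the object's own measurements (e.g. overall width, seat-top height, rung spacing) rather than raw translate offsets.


A door frame. The clear opening is 935 mm wide and 2025 mm high. Two 83 mm wide jambs, 169 mm deep, stand either side of the opening from the floor to the top of the opening. A 62 mm thick head sits across the top of both jambs, spanning the full outside width of the frame.


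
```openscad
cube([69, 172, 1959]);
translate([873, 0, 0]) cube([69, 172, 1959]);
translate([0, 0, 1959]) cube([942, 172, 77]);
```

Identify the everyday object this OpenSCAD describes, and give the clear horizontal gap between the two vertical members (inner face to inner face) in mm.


A door frame. The clear opening width is 804 mm.

Two 1959 mm tall posts with a header on top — a door frame. The left jamb is 69 mm wide at x = 0; the right jamb starts at x = 873. The clear opening is 873 − 69 = 804 mm.


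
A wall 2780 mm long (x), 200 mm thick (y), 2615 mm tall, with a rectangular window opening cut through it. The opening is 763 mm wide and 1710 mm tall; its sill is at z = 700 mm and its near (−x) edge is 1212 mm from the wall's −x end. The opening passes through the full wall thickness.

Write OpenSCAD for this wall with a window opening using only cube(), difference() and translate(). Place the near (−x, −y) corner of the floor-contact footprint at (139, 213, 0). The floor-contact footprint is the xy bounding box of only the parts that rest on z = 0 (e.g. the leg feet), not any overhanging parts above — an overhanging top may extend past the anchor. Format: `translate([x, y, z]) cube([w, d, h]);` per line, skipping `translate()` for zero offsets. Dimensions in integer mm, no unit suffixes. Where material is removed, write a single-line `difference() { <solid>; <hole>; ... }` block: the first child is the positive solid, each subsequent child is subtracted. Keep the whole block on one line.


difference() { translate([139, 213, 0]) cube([2780, 200, 2615]); translate([1351, 213, 700]) cube([763, 200, 1710]); }


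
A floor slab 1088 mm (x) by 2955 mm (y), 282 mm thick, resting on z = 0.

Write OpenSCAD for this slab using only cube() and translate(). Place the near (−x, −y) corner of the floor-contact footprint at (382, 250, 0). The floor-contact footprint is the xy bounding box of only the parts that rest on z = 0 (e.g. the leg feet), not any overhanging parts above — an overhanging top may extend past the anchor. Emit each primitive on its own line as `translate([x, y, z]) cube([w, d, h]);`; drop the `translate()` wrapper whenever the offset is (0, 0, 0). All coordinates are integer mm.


translate([382, 250, 0]) cube([1088, 2955, 282]);


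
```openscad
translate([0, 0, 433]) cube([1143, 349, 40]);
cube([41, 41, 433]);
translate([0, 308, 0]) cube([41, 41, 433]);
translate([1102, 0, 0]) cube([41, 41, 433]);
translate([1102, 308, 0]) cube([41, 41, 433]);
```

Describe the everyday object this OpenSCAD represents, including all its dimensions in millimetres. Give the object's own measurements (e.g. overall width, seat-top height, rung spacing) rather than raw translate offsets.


A long wooden bench with a 1143 mm (x) × 349 mm (y) seat, 40 mm thick, its top surface 473 mm above the floor. Four 41 mm square legs at the seat corners, flush with the edges, run from z = 0 to the seat underside.


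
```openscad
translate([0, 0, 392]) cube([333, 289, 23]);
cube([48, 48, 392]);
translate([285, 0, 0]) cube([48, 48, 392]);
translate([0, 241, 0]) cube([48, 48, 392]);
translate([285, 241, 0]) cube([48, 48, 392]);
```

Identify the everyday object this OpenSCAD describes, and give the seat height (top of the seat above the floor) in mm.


A stool. The seat height is 415 mm.

A 333×289×23 slab at z = 392 on four corner posts — a stool. The seat top is 392 + 23 = 415 mm.


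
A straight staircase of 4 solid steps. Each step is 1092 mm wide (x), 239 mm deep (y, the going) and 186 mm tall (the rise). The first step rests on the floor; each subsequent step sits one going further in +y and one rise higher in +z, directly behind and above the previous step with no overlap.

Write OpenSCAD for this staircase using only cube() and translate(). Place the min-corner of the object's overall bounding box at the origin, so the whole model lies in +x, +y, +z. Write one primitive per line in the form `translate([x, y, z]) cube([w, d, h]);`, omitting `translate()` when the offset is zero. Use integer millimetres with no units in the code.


cube([1092, 239, 186]);
translate([0, 239, 186]) cube([1092, 239, 186]);
translate([0, 478, 372]) cube([1092, 239, 186]);
translate([0, 717, 558]) cube([1092, 239, 186]);


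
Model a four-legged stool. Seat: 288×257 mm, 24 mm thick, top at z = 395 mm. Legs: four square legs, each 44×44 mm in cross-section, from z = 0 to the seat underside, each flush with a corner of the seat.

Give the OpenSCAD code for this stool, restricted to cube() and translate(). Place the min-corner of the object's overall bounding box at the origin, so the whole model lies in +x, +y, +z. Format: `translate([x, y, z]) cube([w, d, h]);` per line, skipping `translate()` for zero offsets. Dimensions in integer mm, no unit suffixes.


translate([0, 0, 371]) cube([288, 257, 24]);
cube([44, 44, 371]);
translate([244, 0, 0]) cube([44, 44, 371]);
translate([0, 213, 0]) cube([44, 44, 371]);
translate([244, 213, 0]) cube([44, 44, 371]);


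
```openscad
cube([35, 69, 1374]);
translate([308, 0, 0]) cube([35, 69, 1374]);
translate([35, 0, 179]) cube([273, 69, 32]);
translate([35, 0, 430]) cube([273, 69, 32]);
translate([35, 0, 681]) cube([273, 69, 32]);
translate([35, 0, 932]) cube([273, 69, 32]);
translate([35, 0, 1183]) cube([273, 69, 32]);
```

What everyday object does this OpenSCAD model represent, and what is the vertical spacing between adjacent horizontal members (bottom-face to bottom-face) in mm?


A ladder. The rung spacing is 251 mm.

Two tall 35×69 posts with 5 short bars between them — a ladder. Adjacent rungs sit at z = 179 and z = 430, so the spacing is 430 − 179 = 251 mm.


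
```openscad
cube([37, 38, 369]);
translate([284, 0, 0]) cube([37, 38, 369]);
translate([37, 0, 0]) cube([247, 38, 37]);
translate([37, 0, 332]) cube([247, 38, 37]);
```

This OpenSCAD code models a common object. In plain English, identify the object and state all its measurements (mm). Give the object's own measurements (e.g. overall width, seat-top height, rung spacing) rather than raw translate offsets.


A rectangular picture frame lying in the x–z plane (depth along y). The opening is 247 mm wide (x) by 295 mm tall (z), surrounded by a border 37 mm wide on all four sides. The frame is 38 mm deep and is made of two full-height vertical stiles with two horizontal rails fitted between them.


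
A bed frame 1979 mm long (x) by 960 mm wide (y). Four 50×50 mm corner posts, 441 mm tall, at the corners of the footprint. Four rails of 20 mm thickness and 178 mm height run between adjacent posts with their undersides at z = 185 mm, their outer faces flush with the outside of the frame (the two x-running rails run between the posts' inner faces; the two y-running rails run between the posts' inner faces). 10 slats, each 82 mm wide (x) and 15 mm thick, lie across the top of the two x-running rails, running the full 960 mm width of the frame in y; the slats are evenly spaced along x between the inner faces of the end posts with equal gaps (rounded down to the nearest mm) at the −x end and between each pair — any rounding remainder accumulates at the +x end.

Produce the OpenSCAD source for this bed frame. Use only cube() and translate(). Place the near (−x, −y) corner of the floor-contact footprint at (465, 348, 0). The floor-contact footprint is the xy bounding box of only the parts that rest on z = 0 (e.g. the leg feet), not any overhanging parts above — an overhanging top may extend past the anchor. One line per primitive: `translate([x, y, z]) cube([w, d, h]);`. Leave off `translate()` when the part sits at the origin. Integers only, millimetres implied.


translate([465, 348, 0]) cube([50, 50, 441]);
translate([465, 1258, 0]) cube([50, 50, 441]);
translate([2394, 348, 0]) cube([50, 50, 441]);
translate([2394, 1258, 0]) cube([50, 50, 441]);
translate([515, 348, 185]) cube([1879, 20, 178]);
translate([515, 1288, 185]) cube([1879, 20, 178]);
translate([465, 398, 185]) cube([20, 860, 178]);
translate([2424, 398, 185]) cube([20, 860, 178]);
translate([611, 348, 363]) cube([82, 960, 15]);
translate([789, 348, 363]) cube([82, 960, 15]);
translate([967, 348, 363]) cube([82, 960, 15]);
translate([1145, 348, 363]) cube([82, 960, 15]);
translate([1323, 348, 363]) cube([82, 960, 15]);
translate([1501, 348, 363]) cube([82, 960, 15]);
translate([1679, 348, 363]) cube([82, 960, 15]);
translate([1857, 348, 363]) cube([82, 960, 15]);
translate([2035, 348, 363]) cube([82, 960, 15]);
translate([2213, 348, 363]) cube([82, 960, 15]);


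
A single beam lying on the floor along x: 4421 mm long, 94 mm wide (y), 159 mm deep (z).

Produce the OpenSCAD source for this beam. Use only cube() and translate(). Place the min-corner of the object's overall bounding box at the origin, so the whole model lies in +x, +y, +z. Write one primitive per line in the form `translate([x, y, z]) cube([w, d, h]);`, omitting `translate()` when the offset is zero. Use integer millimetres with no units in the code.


cube([4421, 94, 159]);


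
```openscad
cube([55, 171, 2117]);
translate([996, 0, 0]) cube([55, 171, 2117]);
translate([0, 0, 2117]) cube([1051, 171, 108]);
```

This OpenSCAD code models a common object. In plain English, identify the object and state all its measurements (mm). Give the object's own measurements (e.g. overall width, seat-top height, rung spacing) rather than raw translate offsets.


A door frame. The clear opening is 941 mm wide and 2117 mm high. Two 55 mm wide jambs, 171 mm deep, stand either side of the opening from the floor to the top of the opening. A 108 mm thick head sits across the top of both jambs, spanning the full outside width of the frame.


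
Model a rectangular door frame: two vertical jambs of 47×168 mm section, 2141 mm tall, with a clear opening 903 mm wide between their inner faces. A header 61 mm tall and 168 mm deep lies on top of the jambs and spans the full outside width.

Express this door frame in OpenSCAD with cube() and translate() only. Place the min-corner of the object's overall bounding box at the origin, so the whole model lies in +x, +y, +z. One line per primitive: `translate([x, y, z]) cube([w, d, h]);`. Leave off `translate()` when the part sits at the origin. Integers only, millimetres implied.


cube([47, 168, 2141]);
translate([950, 0, 0]) cube([47, 168, 2141]);
translate([0, 0, 2141]) cube([997, 168, 61]);


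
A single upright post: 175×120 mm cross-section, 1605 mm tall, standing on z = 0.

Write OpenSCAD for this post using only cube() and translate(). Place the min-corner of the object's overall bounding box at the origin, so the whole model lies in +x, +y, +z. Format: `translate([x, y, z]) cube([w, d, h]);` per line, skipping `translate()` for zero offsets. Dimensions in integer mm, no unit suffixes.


cube([175, 120, 1605]);


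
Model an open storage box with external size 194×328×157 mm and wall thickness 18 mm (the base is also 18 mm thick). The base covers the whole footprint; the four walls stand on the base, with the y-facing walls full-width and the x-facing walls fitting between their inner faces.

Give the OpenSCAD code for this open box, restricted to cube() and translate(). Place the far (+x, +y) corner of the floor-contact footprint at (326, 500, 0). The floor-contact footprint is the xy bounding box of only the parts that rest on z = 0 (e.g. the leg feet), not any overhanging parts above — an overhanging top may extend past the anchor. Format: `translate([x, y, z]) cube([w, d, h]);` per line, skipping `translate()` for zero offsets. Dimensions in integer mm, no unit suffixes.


translate([132, 172, 0]) cube([194, 328, 18]);
translate([132, 172, 18]) cube([194, 18, 139]);
translate([132, 482, 18]) cube([194, 18, 139]);
translate([132, 190, 18]) cube([18, 292, 139]);
translate([308, 190, 18]) cube([18, 292, 139]);
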